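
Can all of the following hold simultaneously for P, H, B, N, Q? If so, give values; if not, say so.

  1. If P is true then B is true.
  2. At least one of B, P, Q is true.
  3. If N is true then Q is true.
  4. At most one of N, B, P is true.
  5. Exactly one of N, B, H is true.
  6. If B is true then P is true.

P=F, H=T, B=F, N=F, Q=T

  (1) P=F ⇒ B: vacuous ✓
  (2) {B, P, Q}: 1 true — at least one ✓
  (3) N=F ⇒ Q: vacuous ✓
  (4) {N, B, P}: 0 true — at most one ✓
  (5) {N, B, H}: 1 true — exactly one ✓
  (6) B=F ⇒ P: vacuous ✓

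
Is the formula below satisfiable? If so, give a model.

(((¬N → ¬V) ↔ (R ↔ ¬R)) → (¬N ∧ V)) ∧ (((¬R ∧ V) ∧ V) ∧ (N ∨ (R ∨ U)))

N=T, U=T, V=T, R=F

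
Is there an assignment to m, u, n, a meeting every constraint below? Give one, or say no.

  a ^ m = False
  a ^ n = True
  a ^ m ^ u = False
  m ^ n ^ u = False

Unsatisfiable — no assignment works.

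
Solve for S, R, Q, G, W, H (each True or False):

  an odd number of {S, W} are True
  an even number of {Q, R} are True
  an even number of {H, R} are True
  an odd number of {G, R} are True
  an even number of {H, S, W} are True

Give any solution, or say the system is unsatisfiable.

S: True; R: True; Q: True; G: False; W: False; H: True

{S, W}: 1 true → odd ✓
{Q, R}: 2 true → even ✓
{H, R}: 2 true → even ✓
{G, R}: 1 true → odd ✓
{H, S, W}: 2 true → even ✓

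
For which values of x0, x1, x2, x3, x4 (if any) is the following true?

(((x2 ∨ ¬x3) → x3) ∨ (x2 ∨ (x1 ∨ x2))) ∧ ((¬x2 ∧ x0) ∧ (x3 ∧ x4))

x0 = True, x1 = False, x2 = False, x3 = True, x4 = True

  ((x2 ∨ ¬x3) → x3) ∨ (x2 ∨ (x1 ∨ x2)) = True
    (x2 ∨ ¬x3) → x3 = True
      x2 ∨ ¬x3 = False
        ¬x3 = False
    x2 ∨ (x1 ∨ x2) = False
      x1 ∨ x2 = False
  (¬x2 ∧ x0) ∧ (x3 ∧ x4) = True
    ¬x2 ∧ x0 = True
      ¬x2 = True
    x3 ∧ x4 = True
Both conjuncts True, so the formula holds.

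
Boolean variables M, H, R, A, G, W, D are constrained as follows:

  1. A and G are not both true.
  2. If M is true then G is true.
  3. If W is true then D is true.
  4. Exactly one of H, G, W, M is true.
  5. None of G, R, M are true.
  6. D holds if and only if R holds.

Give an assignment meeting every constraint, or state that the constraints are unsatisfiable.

M=F; H=T; R=F; A=F; G=F; W=F; D=F

  (1) A=F, G=F — not both ✓
  (2) M=F ⇒ G: vacuous ✓
  (3) W=F ⇒ D: vacuous ✓
  (4) {H, G, W, M}: 1 true — exactly one ✓
  (5) {G, R, M}: 0 true — none ✓
  (6) D=F, R=F — same ✓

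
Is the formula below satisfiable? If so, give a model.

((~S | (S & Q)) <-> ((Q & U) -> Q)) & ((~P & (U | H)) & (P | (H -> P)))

H: False; S: False; P: False; Q: False; U: True

  (~S | (S & Q)) <-> ((Q & U) -> Q) = True
    ~S | (S & Q) = True
      ~S = True
      S & Q = False
    (Q & U) -> Q = True
      Q & U = False
  (~P & (U | H)) & (P | (H -> P)) = True
    ~P & (U | H) = True
      ~P = True
      U | H = True
    P | (H -> P) = True
      H -> P = True
Both conjuncts True, so the formula holds.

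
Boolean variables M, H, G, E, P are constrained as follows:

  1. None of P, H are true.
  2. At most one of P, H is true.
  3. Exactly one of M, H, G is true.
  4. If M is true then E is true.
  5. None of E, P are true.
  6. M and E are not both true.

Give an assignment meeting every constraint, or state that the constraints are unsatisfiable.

M=F; H=F; G=T; E=F; P=F

  (1) {P, H}: 0 true — none ✓
  (2) {P, H}: 0 true — at most one ✓
  (3) {M, H, G}: 1 true — exactly one ✓
  (4) M=F ⇒ E: vacuous ✓
  (5) {E, P}: 0 true — none ✓
  (6) M=F, E=F — not both ✓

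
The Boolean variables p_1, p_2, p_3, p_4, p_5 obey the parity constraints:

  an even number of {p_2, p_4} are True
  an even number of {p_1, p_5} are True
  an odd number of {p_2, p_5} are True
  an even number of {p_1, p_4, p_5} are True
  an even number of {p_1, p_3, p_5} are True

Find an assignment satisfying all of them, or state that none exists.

p_1=T, p_2=F, p_3=F, p_4=F, p_5=T

{p_2, p_4}: 0 true → even ✓
{p_1, p_5}: 2 true → even ✓
{p_2, p_5}: 1 true → odd ✓
{p_1, p_4, p_5}: 2 true → even ✓
{p_1, p_3, p_5}: 2 true → even ✓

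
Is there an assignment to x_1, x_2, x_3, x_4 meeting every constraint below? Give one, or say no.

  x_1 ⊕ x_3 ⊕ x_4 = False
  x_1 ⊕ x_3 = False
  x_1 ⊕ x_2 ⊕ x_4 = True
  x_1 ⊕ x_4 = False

x_1=F; x_2=T; x_3=F; x_4=F

x_1 ⊕ x_3 ⊕ x_4 = F ⊕ F ⊕ F = False ✓
x_1 ⊕ x_3 = F ⊕ F = False ✓
x_1 ⊕ x_2 ⊕ x_4 = F ⊕ T ⊕ F = True ✓
x_1 ⊕ x_4 = F ⊕ F = False ✓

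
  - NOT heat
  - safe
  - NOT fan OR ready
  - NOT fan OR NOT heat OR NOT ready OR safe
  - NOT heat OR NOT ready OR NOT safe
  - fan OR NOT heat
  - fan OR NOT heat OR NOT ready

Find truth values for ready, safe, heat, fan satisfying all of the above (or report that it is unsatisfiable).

Unit clause (NOT heat) forces heat = False.
Unit clause (safe) forces safe = True.
Set ready = True.
Set fan = False.
Check each clause:
  (NOT heat): NOT heat holds.
  (safe): safe holds.
  (NOT fan OR ready): NOT fan holds.
  (NOT fan OR NOT heat OR NOT ready OR safe): NOT fan holds.
  (NOT heat OR NOT ready OR NOT safe): NOT heat holds.
  (fan OR NOT heat): NOT heat holds.
  (fan OR NOT heat OR NOT ready): NOT heat holds.
All clauses satisfied.

ready = True, safe = True, heat = False, fan = False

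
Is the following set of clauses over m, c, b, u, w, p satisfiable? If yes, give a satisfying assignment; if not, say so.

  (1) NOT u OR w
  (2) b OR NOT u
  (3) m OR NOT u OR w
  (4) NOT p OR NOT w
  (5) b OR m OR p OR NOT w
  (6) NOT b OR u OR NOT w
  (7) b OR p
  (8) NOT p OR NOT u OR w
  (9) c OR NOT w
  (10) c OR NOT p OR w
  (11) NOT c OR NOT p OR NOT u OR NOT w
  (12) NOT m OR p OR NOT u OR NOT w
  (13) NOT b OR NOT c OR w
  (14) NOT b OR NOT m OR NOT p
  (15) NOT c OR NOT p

Set m = True.
Try c = True:
  (NOT c OR NOT p) forces p = False.
  (b OR p) forces b = True.
  (NOT b OR NOT c OR w) forces w = True.
  (NOT b OR u OR NOT w) forces u = True.
  clause (NOT m OR p OR NOT u OR NOT w) is falsified — backtrack.
So c = False.
  then (c OR NOT w) forces w = False.
  then (c OR NOT p OR w) forces p = False.
  then (NOT u OR w) forces u = False.
  then (b OR p) forces b = True.
All clauses satisfied.

m=T, c=F, b=T, u=F, w=F, p=F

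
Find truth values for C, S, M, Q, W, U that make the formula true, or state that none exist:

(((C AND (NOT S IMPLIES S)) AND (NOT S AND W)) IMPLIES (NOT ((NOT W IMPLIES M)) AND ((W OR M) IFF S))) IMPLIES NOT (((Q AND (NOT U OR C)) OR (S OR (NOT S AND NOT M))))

C = True; S = False; M = True; Q = False; W = False; U = False

  (((C AND (NOT S IMPLIES S)) AND (NOT S AND W)) IMPLIES (NOT ((NOT W IMPLIES M)) AND ((W OR M) IFF S))) IMPLIES NOT (((Q AND (NOT U OR C)) OR (S OR (NOT S AND NOT M)))) = True
    ((C AND (NOT S IMPLIES S)) AND (NOT S AND W)) IMPLIES (NOT ((NOT W IMPLIES M)) AND ((W OR M) IFF S)) = True
      (C AND (NOT S IMPLIES S)) AND (NOT S AND W) = False
        C AND (NOT S IMPLIES S) = False
          NOT S IMPLIES S = False
            NOT S = True
        NOT S AND W = False
          NOT S = True
      NOT ((NOT W IMPLIES M)) AND ((W OR M) IFF S) = False
        NOT ((NOT W IMPLIES M)) = False
          NOT W IMPLIES M = True
            NOT W = True
        (W OR M) IFF S = False
          W OR M = True
    NOT (((Q AND (NOT U OR C)) OR (S OR (NOT S AND NOT M)))) = True
      (Q AND (NOT U OR C)) OR (S OR (NOT S AND NOT M)) = False
        Q AND (NOT U OR C) = False
          NOT U OR C = True
            NOT U = True
        S OR (NOT S AND NOT M) = False
          NOT S AND NOT M = False
            NOT S = True
            NOT M = False
The formula evaluates to True.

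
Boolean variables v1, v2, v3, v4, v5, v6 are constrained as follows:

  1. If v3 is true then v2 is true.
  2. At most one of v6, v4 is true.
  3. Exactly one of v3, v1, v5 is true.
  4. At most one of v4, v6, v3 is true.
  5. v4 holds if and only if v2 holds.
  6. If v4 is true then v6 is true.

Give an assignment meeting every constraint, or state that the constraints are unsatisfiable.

v1: False; v2: False; v3: False; v4: False; v5: True; v6: False

  (1) v3=F ⇒ v2: vacuous ✓
  (2) {v6, v4}: 0 true — at most one ✓
  (3) {v3, v1, v5}: 1 true — exactly one ✓
  (4) {v4, v6, v3}: 0 true — at most one ✓
  (5) v4=F, v2=F — same ✓
  (6) v4=F ⇒ v6: vacuous ✓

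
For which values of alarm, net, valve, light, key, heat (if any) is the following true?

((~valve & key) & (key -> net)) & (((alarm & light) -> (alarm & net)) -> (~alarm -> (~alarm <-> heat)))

alarm = True, net = True, valve = False, light = True, key = True, heat = True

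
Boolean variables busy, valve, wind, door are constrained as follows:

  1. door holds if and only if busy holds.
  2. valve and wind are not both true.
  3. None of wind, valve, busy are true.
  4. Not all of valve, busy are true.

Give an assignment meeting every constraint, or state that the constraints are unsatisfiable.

busy=F; valve=F; wind=F; door=F

  (1) door=F, busy=F — same ✓
  (2) valve=F, wind=F — not both ✓
  (3) {wind, valve, busy}: 0 true — none ✓
  (4) {valve, busy}: 0/2 true — not all ✓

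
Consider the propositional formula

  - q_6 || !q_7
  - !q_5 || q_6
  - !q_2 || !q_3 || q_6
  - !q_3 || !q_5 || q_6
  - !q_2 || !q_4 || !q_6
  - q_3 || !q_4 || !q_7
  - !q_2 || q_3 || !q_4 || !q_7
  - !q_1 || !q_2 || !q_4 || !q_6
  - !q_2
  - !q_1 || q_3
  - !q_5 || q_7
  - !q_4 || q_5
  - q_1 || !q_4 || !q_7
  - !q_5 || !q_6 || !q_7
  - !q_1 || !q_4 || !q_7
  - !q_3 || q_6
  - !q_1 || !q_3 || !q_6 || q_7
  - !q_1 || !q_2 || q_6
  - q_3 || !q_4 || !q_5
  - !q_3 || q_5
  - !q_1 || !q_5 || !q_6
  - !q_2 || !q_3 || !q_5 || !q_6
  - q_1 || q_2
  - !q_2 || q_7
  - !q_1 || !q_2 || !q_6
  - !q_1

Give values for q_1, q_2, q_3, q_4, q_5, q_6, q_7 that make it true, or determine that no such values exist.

Unsatisfiable — no assignment works.

Case q_1 = True:
  Clause (!q_1) is falsified — contradiction.
Case q_1 = False:
  (!q_2) forces q_2 = False.
  Clause (q_1 || q_2) is falsified — contradiction.
Both cases fail, so the formula is unsatisfiable.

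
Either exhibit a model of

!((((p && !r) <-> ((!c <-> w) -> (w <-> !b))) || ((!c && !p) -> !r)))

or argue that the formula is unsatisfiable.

b=F; c=F; w=T; r=T; p=F

  !((((p && !r) <-> ((!c <-> w) -> (w <-> !b))) || ((!c && !p) -> !r))) = True
    ((p && !r) <-> ((!c <-> w) -> (w <-> !b))) || ((!c && !p) -> !r) = False
      (p && !r) <-> ((!c <-> w) -> (w <-> !b)) = False
        p && !r = False
          !r = False
        (!c <-> w) -> (w <-> !b) = True
          !c <-> w = True
            !c = True
          w <-> !b = True
            !b = True
      (!c && !p) -> !r = False
        !c && !p = True
          !c = True
          !p = True
        !r = False
The formula evaluates to True.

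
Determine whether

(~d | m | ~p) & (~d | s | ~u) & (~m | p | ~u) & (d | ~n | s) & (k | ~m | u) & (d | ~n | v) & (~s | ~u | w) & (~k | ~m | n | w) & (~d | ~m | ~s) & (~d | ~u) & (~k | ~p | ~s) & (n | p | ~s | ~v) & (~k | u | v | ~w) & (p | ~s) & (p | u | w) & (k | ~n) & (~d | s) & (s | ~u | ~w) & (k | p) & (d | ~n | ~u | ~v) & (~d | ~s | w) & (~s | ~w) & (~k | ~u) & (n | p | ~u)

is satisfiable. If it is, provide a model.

n: False, k: False, s: False, v: True, d: False, u: True, m: True, w: False, p: True

Set n = False.
Set k = False.
  then (k | p) forces p = True.
Set s = False.
  then (~d | s) forces d = False.
Set v = True.
Set u = True.
  then (s | ~u | ~w) forces w = False.
Set m = True.
All clauses satisfied.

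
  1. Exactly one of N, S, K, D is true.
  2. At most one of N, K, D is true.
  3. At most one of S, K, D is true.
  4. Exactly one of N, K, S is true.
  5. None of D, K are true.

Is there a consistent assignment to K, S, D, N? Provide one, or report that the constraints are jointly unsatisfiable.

K=F; S=F; D=F; N=T

  (1) {N, S, K, D}: 1 true — exactly one ✓
  (2) {N, K, D}: 1 true — at most one ✓
  (3) {S, K, D}: 0 true — at most one ✓
  (4) {N, K, S}: 1 true — exactly one ✓
  (5) {D, K}: 0 true — none ✓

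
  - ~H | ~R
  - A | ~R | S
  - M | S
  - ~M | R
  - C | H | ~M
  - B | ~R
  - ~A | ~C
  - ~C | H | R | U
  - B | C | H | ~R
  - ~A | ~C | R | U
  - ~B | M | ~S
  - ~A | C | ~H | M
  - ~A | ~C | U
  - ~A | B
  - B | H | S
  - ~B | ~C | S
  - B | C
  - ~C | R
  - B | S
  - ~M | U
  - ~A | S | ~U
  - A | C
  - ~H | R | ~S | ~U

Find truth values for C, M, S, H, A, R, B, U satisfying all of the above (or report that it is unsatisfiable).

C=T; M=T; S=T; H=F; A=F; R=T; B=T; U=T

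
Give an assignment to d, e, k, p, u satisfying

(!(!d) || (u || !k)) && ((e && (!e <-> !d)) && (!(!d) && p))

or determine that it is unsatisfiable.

d = True, e = True, k = True, p = True, u = True

  !(!d) || (u || !k) = True
    !(!d) = True
      !d = False
    u || !k = True
      !k = False
  (e && (!e <-> !d)) && (!(!d) && p) = True
    e && (!e <-> !d) = True
      !e <-> !d = True
        !e = False
        !d = False
    !(!d) && p = True
      !(!d) = True
        !d = False
Both conjuncts True, so the formula holds.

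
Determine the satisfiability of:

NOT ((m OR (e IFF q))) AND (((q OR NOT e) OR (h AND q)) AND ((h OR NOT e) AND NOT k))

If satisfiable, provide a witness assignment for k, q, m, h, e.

k: False, q: True, m: False, h: True, e: False

  NOT ((m OR (e IFF q))) = True
    m OR (e IFF q) = False
      e IFF q = False
  ((q OR NOT e) OR (h AND q)) AND ((h OR NOT e) AND NOT k) = True
    (q OR NOT e) OR (h AND q) = True
      q OR NOT e = True
        NOT e = True
      h AND q = True
    (h OR NOT e) AND NOT k = True
      h OR NOT e = True
        NOT e = True
      NOT k = True
Both conjuncts True, so the formula holds.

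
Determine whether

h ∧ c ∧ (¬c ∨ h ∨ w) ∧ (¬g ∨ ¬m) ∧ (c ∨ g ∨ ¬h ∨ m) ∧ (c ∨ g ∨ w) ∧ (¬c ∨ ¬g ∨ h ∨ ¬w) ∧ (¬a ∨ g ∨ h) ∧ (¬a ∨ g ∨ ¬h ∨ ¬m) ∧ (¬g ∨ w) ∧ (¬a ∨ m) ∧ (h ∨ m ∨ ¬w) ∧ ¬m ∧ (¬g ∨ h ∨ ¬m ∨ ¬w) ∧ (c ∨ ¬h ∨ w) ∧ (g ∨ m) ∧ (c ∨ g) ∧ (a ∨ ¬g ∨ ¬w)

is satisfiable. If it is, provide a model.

The formula is unsatisfiable.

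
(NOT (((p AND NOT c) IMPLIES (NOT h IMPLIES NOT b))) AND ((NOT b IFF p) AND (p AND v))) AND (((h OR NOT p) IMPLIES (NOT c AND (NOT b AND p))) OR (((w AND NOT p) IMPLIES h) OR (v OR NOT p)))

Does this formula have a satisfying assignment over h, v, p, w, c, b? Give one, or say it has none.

UNSATISFIABLE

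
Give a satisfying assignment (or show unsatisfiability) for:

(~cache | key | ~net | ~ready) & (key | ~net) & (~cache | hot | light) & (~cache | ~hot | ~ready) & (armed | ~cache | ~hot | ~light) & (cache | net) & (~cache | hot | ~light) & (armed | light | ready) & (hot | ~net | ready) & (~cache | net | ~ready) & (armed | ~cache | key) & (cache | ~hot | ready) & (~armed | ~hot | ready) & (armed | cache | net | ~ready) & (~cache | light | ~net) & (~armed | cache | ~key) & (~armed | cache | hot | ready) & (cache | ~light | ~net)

ready: True, hot: False, cache: False, net: True, armed: False, light: False, key: True

Set ready = True.
Set hot = False.
Set cache = False.
  then (cache | net) forces net = True.
  then (cache | ~light | ~net) forces light = False.
  then (key | ~net) forces key = True.
  then (~armed | cache | ~key) forces armed = False.
All clauses satisfied.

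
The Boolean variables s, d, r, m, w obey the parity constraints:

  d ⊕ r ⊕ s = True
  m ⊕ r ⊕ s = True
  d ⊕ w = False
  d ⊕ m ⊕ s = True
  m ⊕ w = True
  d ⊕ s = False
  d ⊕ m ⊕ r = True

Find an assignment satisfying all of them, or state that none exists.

Adding constraints 1, 2, 3, 5 mod 2: every variable appears an even number of times on the left, so the left side is 0.
But the right sides sum to 1 (mod 2). 0 ≠ 1 — the system is inconsistent.

Unsatisfiable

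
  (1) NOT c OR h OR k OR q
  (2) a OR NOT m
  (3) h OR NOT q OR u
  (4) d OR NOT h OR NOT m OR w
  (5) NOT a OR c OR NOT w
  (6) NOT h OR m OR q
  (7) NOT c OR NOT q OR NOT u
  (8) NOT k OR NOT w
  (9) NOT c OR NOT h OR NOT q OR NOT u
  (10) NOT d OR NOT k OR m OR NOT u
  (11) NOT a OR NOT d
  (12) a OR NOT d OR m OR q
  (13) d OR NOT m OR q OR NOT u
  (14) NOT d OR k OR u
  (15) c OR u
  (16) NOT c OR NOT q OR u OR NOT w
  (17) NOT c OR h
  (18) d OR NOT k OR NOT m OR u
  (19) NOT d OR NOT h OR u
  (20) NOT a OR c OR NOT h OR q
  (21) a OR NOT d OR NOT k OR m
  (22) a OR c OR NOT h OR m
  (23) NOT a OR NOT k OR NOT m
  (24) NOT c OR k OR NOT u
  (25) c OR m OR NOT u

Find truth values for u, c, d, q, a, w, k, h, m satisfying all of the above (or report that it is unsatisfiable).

Set u = False.
  then (c OR u) forces c = True.
  then (NOT c OR h) forces h = True.
  then (NOT d OR NOT h OR u) forces d = False.
Set q = True.
  then (NOT c OR NOT q OR u OR NOT w) forces w = False.
  then (d OR NOT h OR NOT m OR w) forces m = False.
Set a = False.
Set k = True.
All clauses satisfied.

u = False, c = True, d = False, q = True, a = False, w = False, k = True, h = True, m = False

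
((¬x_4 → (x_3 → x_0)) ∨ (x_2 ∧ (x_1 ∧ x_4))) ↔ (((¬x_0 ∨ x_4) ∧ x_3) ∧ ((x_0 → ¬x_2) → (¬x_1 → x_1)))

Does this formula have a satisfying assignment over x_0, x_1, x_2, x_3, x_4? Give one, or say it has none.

x_0: True, x_1: True, x_2: True, x_3: True, x_4: True

  ((¬x_4 → (x_3 → x_0)) ∨ (x_2 ∧ (x_1 ∧ x_4))) ↔ (((¬x_0 ∨ x_4) ∧ x_3) ∧ ((x_0 → ¬x_2) → (¬x_1 → x_1))) = True
    (¬x_4 → (x_3 → x_0)) ∨ (x_2 ∧ (x_1 ∧ x_4)) = True
      ¬x_4 → (x_3 → x_0) = True
        ¬x_4 = False
        x_3 → x_0 = True
      x_2 ∧ (x_1 ∧ x_4) = True
        x_1 ∧ x_4 = True
    ((¬x_0 ∨ x_4) ∧ x_3) ∧ ((x_0 → ¬x_2) → (¬x_1 → x_1)) = True
      (¬x_0 ∨ x_4) ∧ x_3 = True
        ¬x_0 ∨ x_4 = True
          ¬x_0 = False
      (x_0 → ¬x_2) → (¬x_1 → x_1) = True
        x_0 → ¬x_2 = False
          ¬x_2 = False
        ¬x_1 → x_1 = True
          ¬x_1 = False
The formula evaluates to True.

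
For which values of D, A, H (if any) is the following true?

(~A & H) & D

D = True, A = False, H = True

  ~A & H = True
    ~A = True
Both conjuncts True, so the formula holds.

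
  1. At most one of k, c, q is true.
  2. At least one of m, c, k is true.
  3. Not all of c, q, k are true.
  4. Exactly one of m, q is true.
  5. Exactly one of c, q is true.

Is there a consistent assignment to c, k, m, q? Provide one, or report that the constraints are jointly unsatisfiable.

c = True, k = False, m = True, q = False

  (1) {k, c, q}: 1 true — at most one ✓
  (2) {m, c, k}: 2 true — at least one ✓
  (3) {c, q, k}: 1/3 true — not all ✓
  (4) {m, q}: 1 true — exactly one ✓
  (5) {c, q}: 1 true — exactly one ✓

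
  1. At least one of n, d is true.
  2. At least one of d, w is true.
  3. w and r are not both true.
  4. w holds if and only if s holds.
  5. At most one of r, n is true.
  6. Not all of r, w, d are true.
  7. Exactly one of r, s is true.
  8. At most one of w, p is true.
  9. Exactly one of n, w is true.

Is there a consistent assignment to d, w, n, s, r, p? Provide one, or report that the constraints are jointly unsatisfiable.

d=T, w=T, n=F, s=T, r=F, p=F

  (1) {n, d}: 1 true — at least one ✓
  (2) {d, w}: 2 true — at least one ✓
  (3) w=T, r=F — not both ✓
  (4) w=T, s=T — same ✓
  (5) {r, n}: 0 true — at most one ✓
  (6) {r, w, d}: 2/3 true — not all ✓
  (7) {r, s}: 1 true — exactly one ✓
  (8) {w, p}: 1 true — at most one ✓
  (9) {n, w}: 1 true — exactly one ✓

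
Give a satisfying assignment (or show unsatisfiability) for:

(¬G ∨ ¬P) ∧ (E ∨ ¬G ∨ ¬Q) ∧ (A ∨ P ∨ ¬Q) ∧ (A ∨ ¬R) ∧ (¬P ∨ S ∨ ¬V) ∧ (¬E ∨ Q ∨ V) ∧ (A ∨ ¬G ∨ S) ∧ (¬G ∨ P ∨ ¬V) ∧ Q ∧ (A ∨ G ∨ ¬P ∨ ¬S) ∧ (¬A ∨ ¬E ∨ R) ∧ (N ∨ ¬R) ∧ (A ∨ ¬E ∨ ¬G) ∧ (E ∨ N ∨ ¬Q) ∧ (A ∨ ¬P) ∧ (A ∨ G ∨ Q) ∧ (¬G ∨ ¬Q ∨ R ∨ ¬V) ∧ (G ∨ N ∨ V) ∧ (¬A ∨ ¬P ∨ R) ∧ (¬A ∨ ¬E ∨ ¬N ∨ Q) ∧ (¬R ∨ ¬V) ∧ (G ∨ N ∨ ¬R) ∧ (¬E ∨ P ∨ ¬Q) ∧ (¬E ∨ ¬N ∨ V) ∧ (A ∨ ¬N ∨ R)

Unit clause (Q) forces Q = True.
Try G = True:
  (¬G ∨ ¬P) forces P = False.
  (E ∨ ¬G ∨ ¬Q) forces E = True.
  clause (¬E ∨ P ∨ ¬Q) is falsified — backtrack.
So G = False.
Set S = True.
Set P = False.
  then (A ∨ P ∨ ¬Q) forces A = True.
  then (¬E ∨ P ∨ ¬Q) forces E = False.
  then (E ∨ N ∨ ¬Q) forces N = True.
Set V = True.
  then (¬R ∨ ¬V) forces R = False.
All clauses satisfied.

G = False, Q = True, S = True, P = False, V = True, R = False, N = True, A = True, E = False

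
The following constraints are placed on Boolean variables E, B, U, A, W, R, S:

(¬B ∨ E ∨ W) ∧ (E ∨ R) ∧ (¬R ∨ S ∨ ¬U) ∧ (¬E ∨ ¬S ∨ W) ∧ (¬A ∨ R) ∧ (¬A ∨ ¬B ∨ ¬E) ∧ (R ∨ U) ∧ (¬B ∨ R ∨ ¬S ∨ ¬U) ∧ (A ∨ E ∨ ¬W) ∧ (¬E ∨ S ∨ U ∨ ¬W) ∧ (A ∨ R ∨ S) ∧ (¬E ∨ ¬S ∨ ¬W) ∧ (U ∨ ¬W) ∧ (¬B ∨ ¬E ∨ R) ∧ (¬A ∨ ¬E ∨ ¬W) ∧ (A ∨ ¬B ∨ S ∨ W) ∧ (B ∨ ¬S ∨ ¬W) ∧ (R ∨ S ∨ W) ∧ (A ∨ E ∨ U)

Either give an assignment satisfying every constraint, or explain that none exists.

E = False, B = False, U = True, A = True, W = False, R = True, S = True

Set E = False.
  then (E ∨ R) forces R = True.
Set B = False.
Set U = True.
  then (¬R ∨ S ∨ ¬U) forces S = True.
  then (B ∨ ¬S ∨ ¬W) forces W = False.
Set A = True.
All clauses satisfied.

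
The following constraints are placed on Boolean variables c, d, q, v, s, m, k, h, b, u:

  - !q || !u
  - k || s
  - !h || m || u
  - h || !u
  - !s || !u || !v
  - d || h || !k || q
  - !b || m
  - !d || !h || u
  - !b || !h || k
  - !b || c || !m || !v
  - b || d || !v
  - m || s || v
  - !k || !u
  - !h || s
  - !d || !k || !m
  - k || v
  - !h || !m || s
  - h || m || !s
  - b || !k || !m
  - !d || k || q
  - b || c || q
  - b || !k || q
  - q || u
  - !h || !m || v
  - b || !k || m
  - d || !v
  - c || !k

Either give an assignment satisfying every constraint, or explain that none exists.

Set c = True.
Set d = True.
Set q = True.
  then (!q || !u) forces u = False.
  then (!d || !h || u) forces h = False.
Try v = False:
  (k || v) forces k = True.
  (!d || !k || !m) forces m = False.
  (!b || m) forces b = False.
  clause (b || !k || m) is falsified — backtrack.
So v = True.
Try s = False:
  (k || s) forces k = True.
  (!d || !k || !m) forces m = False.
  (!b || m) forces b = False.
  clause (b || !k || m) is falsified — backtrack.
So s = True.
  then (h || m || !s) forces m = True.
  then (!d || !k || !m) forces k = False.
Set b = False.
All clauses satisfied.

c = True, d = True, q = True, v = True, s = True, m = True, k = False, h = False, b = False, u = False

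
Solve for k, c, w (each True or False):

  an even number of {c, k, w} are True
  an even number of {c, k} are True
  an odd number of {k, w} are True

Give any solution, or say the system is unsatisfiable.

k=T, c=T, w=F

{c, k, w}: 2 true → even ✓
{c, k}: 2 true → even ✓
{k, w}: 1 true → odd ✓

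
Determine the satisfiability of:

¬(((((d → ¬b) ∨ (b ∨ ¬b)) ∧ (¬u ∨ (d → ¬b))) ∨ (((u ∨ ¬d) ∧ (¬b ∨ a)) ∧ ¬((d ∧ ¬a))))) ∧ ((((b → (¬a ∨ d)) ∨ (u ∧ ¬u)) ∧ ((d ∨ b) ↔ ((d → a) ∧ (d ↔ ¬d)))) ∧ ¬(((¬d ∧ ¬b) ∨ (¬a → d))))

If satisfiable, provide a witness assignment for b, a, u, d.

No satisfying assignment exists.

Case d = True: the conjunct (d ∨ b) ↔ ((d → a) ∧ (d ↔ ¬d)) becomes (True ∨ b) ↔ (a ∧ False) = False.
Case d = False: the conjunct ¬(((((d → ¬b) ∨ (b ∨ ¬b)) ∧ (¬u ∨ (d → ¬b))) ∨ (((u ∨ ¬d) ∧ (¬b ∨ a)) ∧ ¬((d ∧ ¬a))))) becomes ¬((True ∨ (¬b ∨ a))) = False.
Both cases fail — unsatisfiable.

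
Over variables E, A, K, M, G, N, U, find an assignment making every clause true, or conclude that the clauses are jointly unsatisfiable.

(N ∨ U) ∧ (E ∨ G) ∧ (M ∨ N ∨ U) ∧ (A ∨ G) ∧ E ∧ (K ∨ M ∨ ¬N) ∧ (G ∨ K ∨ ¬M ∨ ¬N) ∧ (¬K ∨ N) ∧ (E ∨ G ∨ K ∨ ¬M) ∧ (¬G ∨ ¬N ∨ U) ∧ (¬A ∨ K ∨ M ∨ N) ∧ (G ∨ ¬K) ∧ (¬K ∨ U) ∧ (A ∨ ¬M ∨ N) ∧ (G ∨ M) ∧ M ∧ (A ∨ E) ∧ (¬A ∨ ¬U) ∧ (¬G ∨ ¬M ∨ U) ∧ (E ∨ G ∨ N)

Unit clause (E) forces E = True.
Unit clause (M) forces M = True.
Try A = True:
  (¬A ∨ ¬U) forces U = False.
  (N ∨ U) forces N = True.
  (¬G ∨ ¬N ∨ U) forces G = False.
  (G ∨ K ∨ ¬M ∨ ¬N) forces K = True.
  clause (G ∨ ¬K) is falsified — backtrack.
So A = False.
  then (A ∨ G) forces G = True.
  then (A ∨ ¬M ∨ N) forces N = True.
  then (¬G ∨ ¬M ∨ U) forces U = True.
Set K = True.
All clauses satisfied.

E = True, A = False, K = True, M = True, G = True, N = True, U = True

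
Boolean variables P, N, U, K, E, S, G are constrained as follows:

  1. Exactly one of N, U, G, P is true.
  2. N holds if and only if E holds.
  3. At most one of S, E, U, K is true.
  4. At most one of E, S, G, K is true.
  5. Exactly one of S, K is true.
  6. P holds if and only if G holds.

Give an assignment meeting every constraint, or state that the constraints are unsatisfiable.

Case K = True:
  (3) with K=T forces S = False.
  (3) with K=T forces E = False.
  (2) with E=F forces N = False.
  (3) with K=T forces U = False.
  (4) with K=T forces G = False.
  (1) with N=F, U=F, G=F forces P = True.
  Constraint (6) is violated (P=T, G=F) — contradiction.
Case K = False:
  (5) with K=F forces S = True.
  (3) with S=T forces E = False.
  (2) with E=F forces N = False.
  (3) with S=T forces U = False.
  (4) with S=T forces G = False.
  (1) with N=F, U=F, G=F forces P = True.
  Constraint (6) is violated (P=T, G=F) — contradiction.
Both cases fail — unsatisfiable.

The formula is unsatisfiable.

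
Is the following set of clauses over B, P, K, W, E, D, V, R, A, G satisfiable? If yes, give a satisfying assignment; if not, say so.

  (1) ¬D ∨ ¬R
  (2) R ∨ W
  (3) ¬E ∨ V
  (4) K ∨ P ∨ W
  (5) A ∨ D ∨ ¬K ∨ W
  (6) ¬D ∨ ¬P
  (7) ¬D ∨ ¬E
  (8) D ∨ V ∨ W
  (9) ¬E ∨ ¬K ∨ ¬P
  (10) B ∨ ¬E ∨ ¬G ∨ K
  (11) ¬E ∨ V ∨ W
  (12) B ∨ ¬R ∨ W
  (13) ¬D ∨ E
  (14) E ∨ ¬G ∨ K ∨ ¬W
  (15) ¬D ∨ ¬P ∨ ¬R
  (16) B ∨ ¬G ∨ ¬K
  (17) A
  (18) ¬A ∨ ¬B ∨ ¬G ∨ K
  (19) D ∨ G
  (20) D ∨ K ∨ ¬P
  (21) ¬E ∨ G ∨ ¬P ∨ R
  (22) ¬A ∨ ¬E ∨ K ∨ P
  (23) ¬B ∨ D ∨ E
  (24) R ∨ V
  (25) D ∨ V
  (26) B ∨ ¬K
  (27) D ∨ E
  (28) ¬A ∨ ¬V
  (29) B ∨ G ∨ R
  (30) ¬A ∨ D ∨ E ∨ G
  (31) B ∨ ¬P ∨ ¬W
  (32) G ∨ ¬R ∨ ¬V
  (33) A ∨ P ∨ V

Unsatisfiable

Case V = True:
  (A) forces A = True.
  Clause (¬A ∨ ¬V) is falsified — contradiction.
Case V = False:
  (¬E ∨ V) forces E = False.
  (¬D ∨ E) forces D = False.
  Clause (D ∨ V) is falsified — contradiction.
Both cases fail, so the formula is unsatisfiable.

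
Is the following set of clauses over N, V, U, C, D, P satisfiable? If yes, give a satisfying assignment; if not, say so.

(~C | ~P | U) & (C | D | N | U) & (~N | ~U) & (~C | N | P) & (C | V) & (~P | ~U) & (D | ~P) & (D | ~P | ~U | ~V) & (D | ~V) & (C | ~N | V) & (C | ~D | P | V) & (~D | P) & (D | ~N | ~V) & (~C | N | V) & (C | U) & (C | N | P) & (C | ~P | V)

Set N = True.
  then (~N | ~U) forces U = False.
  then (C | U) forces C = True.
  then (~C | ~P | U) forces P = False.
  then (~D | P) forces D = False.
  then (D | ~N | ~V) forces V = False.
All clauses satisfied.

N = True, V = False, U = False, C = True, D = False, P = False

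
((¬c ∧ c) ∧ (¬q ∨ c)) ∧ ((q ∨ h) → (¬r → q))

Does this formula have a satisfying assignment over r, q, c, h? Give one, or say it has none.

Case c = True: the conjunct ¬c is False.
Case c = False: the conjunct c is False.
Both cases fail — unsatisfiable.

UNSATISFIABLE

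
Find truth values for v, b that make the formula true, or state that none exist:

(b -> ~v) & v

v: True, b: False

  b -> ~v = True
    ~v = False
Both conjuncts True, so the formula holds.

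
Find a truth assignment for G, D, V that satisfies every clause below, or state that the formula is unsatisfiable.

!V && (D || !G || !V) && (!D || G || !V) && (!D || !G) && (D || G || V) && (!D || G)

Unit clause (!V) forces V = False.
Try G = False:
  (D || G || V) forces D = True.
  clause (!D || G) is falsified — backtrack.
So G = True.
  then (!D || !G) forces D = False.
All clauses satisfied.

G=T; D=F; V=F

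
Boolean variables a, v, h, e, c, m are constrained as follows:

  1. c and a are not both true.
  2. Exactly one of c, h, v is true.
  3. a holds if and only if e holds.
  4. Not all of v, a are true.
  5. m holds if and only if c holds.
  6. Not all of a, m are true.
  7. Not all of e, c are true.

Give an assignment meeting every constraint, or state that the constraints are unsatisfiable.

a = True; v = False; h = True; e = True; c = False; m = False

  (1) c=F, a=T — not both ✓
  (2) {c, h, v}: 1 true — exactly one ✓
  (3) a=T, e=T — same ✓
  (4) {v, a}: 1/2 true — not all ✓
  (5) m=F, c=F — same ✓
  (6) {a, m}: 1/2 true — not all ✓
  (7) {e, c}: 1/2 true — not all ✓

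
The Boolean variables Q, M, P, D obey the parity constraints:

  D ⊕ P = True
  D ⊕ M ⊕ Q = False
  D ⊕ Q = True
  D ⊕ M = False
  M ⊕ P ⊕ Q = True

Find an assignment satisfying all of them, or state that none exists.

Q: False; M: True; P: False; D: True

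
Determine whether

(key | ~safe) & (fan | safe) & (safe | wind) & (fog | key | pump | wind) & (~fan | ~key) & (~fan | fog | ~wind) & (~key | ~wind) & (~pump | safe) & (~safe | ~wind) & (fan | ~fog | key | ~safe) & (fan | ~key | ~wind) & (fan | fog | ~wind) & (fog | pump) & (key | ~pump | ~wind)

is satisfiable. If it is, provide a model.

pump: True; fan: False; key: True; wind: False; fog: True; safe: True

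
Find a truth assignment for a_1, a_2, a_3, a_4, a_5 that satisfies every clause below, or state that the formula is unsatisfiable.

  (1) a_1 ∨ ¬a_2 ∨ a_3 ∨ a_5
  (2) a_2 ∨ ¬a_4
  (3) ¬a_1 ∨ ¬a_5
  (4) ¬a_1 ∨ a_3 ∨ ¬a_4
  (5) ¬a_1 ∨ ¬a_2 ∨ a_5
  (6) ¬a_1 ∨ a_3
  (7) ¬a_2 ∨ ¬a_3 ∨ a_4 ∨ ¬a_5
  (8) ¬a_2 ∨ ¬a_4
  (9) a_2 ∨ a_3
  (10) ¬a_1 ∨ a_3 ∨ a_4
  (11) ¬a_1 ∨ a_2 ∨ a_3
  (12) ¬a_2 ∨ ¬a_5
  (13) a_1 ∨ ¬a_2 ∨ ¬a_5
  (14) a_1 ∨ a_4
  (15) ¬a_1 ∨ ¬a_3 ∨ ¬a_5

Try a_1 = False:
  (a_1 ∨ a_4) forces a_4 = True.
  (a_2 ∨ ¬a_4) forces a_2 = True.
  clause (¬a_2 ∨ ¬a_4) is falsified — backtrack.
So a_1 = True.
  then (¬a_1 ∨ ¬a_5) forces a_5 = False.
  then (¬a_1 ∨ ¬a_2 ∨ a_5) forces a_2 = False.
  then (¬a_1 ∨ a_3) forces a_3 = True.
  then (a_2 ∨ ¬a_4) forces a_4 = False.
All clauses satisfied.

a_1: True, a_2: False, a_3: True, a_4: False, a_5: False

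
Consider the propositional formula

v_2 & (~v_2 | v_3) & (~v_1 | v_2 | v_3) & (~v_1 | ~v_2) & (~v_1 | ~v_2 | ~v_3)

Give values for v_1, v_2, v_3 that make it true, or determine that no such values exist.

Unit clause (v_2) forces v_2 = True.
In (~v_2 | v_3) only v_3 is left, so v_3 = True.
In (~v_1 | ~v_2) only ~v_1 is left, so v_1 = False.
Check each clause:
  (v_2): v_2 holds.
  (~v_2 | v_3): v_3 holds.
  (~v_1 | v_2 | v_3): ~v_1 holds.
  (~v_1 | ~v_2): ~v_1 holds.
  (~v_1 | ~v_2 | ~v_3): ~v_1 holds.
All clauses satisfied.

v_1 = False, v_2 = True, v_3 = True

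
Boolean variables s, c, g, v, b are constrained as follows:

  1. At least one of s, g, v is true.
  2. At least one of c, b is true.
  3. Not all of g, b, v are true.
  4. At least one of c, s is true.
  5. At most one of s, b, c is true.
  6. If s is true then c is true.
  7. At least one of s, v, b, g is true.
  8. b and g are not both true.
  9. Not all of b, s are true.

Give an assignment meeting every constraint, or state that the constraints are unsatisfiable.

s=F; c=T; g=T; v=T; b=F

  (1) {s, g, v}: 2 true — at least one ✓
  (2) {c, b}: 1 true — at least one ✓
  (3) {g, b, v}: 2/3 true — not all ✓
  (4) {c, s}: 1 true — at least one ✓
  (5) {s, b, c}: 1 true — at most one ✓
  (6) s=F ⇒ c: vacuous ✓
  (7) {s, v, b, g}: 2 true — at least one ✓
  (8) b=F, g=T — not both ✓
  (9) {b, s}: 0/2 true — not all ✓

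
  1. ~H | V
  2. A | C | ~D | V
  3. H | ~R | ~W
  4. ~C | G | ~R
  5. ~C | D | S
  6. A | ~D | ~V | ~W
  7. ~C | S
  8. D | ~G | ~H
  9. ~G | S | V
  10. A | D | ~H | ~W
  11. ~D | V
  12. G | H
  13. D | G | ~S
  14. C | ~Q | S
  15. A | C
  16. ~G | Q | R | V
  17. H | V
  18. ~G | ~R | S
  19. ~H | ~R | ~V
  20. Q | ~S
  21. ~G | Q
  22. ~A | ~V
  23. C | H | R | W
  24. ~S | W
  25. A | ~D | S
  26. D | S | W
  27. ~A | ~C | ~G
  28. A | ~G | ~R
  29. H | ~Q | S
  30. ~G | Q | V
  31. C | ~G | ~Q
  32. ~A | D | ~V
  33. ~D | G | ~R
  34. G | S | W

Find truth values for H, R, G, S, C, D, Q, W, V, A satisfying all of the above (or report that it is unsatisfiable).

Set H = False.
  then (G | H) forces G = True.
  then (H | V) forces V = True.
  then (~G | Q) forces Q = True.
  then (~A | ~V) forces A = False.
  then (A | ~G | ~R) forces R = False.
  then (H | ~Q | S) forces S = True.
  then (C | ~G | ~Q) forces C = True.
  then (~S | W) forces W = True.
  then (A | ~D | ~V | ~W) forces D = False.
All clauses satisfied.

H = False; R = False; G = True; S = True; C = True; D = False; Q = True; W = True; V = True; A = False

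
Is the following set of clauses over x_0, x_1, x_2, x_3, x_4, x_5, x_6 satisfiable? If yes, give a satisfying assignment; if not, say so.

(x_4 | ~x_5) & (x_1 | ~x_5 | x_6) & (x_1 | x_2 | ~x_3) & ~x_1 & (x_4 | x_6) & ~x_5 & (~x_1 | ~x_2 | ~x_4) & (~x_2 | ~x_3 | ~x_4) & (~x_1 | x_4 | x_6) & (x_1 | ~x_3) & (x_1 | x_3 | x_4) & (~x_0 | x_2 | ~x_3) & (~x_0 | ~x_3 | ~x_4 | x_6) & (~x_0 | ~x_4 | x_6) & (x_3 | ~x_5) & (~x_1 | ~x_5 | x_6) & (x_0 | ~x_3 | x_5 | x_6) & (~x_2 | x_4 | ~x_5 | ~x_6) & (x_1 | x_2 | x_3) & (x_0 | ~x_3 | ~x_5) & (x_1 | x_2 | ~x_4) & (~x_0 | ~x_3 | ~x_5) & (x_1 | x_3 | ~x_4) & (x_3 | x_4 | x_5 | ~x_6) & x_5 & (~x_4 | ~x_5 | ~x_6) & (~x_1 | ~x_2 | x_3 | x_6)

Case x_5 = True:
  Clause (~x_5) is falsified — contradiction.
Case x_5 = False:
  Clause (x_5) is falsified — contradiction.
Both cases fail, so the formula is unsatisfiable.

UNSATISFIABLE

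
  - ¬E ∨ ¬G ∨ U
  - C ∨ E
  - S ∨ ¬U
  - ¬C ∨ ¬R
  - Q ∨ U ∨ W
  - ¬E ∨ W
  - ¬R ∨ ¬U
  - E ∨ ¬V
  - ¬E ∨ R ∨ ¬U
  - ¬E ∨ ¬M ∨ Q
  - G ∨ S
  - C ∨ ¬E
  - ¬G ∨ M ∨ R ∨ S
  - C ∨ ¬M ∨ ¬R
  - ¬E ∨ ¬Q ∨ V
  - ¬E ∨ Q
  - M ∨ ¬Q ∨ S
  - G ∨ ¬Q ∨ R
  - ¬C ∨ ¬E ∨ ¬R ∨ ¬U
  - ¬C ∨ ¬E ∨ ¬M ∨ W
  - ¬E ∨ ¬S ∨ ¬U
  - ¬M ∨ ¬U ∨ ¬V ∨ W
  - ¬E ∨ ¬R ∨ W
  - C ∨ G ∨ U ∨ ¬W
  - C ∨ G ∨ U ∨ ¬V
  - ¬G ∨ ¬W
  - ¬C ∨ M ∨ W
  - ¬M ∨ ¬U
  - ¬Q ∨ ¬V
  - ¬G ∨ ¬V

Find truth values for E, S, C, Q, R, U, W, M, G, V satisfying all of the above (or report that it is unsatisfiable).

Set E = False.
  then (C ∨ E) forces C = True.
  then (¬C ∨ ¬R) forces R = False.
  then (E ∨ ¬V) forces V = False.
Set S = True.
Set Q = False.
Set U = False.
  then (Q ∨ U ∨ W) forces W = True.
  then (¬G ∨ ¬W) forces G = False.
Set M = False.
All clauses satisfied.

E = False, S = True, C = True, Q = False, R = False, U = False, W = True, M = False, G = False, V = False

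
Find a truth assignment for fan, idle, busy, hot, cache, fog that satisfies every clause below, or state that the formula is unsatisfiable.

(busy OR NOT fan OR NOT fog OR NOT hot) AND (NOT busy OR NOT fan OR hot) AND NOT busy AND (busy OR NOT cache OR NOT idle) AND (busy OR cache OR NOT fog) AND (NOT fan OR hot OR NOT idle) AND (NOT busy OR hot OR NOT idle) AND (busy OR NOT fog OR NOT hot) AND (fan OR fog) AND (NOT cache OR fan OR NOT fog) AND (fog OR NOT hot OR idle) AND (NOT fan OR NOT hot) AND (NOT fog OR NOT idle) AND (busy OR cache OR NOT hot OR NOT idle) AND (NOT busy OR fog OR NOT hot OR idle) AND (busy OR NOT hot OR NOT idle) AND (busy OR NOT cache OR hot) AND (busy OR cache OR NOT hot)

Unit clause (NOT busy) forces busy = False.
Try fan = False:
  (fan OR fog) forces fog = True.
  (busy OR cache OR NOT fog) forces cache = True.
  clause (NOT cache OR fan OR NOT fog) is falsified — backtrack.
So fan = True.
  then (NOT fan OR NOT hot) forces hot = False.
  then (busy OR NOT cache OR hot) forces cache = False.
  then (busy OR cache OR NOT fog) forces fog = False.
  then (NOT fan OR hot OR NOT idle) forces idle = False.
All clauses satisfied.

fan = True; idle = False; busy = False; hot = False; cache = False; fog = False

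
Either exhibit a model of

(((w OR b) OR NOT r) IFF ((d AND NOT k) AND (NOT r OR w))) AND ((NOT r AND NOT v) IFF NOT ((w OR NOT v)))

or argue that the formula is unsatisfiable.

v: False, k: False, d: False, b: False, r: True, w: False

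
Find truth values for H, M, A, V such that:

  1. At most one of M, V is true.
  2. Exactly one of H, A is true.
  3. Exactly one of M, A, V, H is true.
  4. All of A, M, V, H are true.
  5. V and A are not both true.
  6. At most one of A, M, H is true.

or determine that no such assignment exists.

UNSATISFIABLE

Case H = True:
  (2) with H=T forces A = False.
  Constraint (4) is violated (A=F) — contradiction.
Case H = False:
  Constraint (4) is violated (H=F) — contradiction.
Both cases fail — unsatisfiable.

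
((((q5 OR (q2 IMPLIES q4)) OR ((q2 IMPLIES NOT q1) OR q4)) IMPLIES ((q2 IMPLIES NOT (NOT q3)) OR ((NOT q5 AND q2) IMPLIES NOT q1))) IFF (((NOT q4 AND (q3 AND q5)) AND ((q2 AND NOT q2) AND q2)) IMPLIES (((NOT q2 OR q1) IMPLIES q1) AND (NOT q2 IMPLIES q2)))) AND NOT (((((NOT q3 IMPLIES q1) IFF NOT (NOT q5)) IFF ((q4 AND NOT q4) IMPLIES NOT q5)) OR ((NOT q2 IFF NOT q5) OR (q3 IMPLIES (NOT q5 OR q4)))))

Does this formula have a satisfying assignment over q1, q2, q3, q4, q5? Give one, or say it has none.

UNSATISFIABLE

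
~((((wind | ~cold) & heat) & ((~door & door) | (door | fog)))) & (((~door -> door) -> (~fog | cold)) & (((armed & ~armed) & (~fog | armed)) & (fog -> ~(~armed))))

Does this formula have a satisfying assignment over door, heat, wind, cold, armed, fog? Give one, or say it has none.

Case armed = True: the conjunct ~armed is False.
Case armed = False: the conjunct armed is False.
Both cases fail — unsatisfiable.

UNSATISFIABLE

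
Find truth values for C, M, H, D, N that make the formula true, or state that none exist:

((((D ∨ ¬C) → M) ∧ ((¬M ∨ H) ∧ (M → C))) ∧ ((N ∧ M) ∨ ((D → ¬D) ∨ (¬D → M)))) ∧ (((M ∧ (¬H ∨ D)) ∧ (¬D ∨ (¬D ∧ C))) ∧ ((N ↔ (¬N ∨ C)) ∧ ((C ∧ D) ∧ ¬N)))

Unsatisfiable

Case D = True: the conjunct ¬D ∨ (¬D ∧ C) becomes ¬True ∨ (False ∧ C) = False.
Case D = False: the conjunct D is False.
Both cases fail — unsatisfiable.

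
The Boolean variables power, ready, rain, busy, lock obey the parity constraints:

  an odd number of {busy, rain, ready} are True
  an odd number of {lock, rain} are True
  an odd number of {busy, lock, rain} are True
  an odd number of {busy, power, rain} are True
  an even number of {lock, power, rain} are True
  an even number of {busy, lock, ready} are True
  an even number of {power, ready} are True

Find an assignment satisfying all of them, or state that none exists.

power=T, ready=T, rain=F, busy=F, lock=T

{busy, rain, ready}: 1 true → odd ✓
{lock, rain}: 1 true → odd ✓
{busy, lock, rain}: 1 true → odd ✓
{busy, power, rain}: 1 true → odd ✓
{lock, power, rain}: 2 true → even ✓
{busy, lock, ready}: 2 true → even ✓
{power, ready}: 2 true → even ✓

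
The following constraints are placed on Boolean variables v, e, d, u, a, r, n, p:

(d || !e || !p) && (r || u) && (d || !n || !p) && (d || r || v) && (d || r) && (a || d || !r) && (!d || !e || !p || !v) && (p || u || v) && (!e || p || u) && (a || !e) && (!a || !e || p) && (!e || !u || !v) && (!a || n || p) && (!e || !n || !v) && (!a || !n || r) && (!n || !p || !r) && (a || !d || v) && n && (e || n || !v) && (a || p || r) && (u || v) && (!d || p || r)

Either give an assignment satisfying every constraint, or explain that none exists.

v: True, e: False, d: False, u: True, a: True, r: True, n: True, p: False

Unit clause (n) forces n = True.
Set v = True.
  then (!e || !n || !v) forces e = False.
Set d = False.
  then (d || !n || !p) forces p = False.
  then (d || r) forces r = True.
  then (a || d || !r) forces a = True.
Set u = True.
All clauses satisfied.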